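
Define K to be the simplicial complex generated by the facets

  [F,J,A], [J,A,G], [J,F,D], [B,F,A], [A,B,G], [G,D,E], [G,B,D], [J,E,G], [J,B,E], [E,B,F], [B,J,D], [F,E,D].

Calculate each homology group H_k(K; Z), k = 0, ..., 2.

K has 7 vertices, 18 edges, 12 triangles.
rank ∂_0 = 0, rank ∂_1 = 6 ⇒ b_0 = 7 − 0 − 6 = 1; all invariant factors of ∂_1 are 1 so no torsion. So H_0 ≅ Z.
rank ∂_1 = 6, rank ∂_2 = 12 ⇒ b_1 = 18 − 6 − 12 = 0; ∂_2 has invariant factor(s) [2] giving torsion. So H_1 ≅ Z/2Z.
rank ∂_2 = 12, rank ∂_3 = 0 ⇒ b_2 = 12 − 12 − 0 = 0. So H_2 ≅ 0.

H_0 = Z,  H_1 = Z/2Z,  H_2 = 0.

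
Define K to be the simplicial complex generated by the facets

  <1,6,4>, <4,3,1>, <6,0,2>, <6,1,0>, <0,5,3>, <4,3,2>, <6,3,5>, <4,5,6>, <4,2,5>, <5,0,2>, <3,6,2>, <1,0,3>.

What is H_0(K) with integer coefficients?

Order the vertices as 0 < 1 < 2 < 3 < 4 < 5 < 6. Listing each simplex with vertices in this order, K has dimension 2 with simplices:

  0-simplices (7): [0], [1], [2], [3], [4], [5], [6]
  1-simplices (18): [0,1], [0,2], [0,3], [0,5], [0,6], [1,3], [1,4], [1,6], [2,3], [2,4], [2,5], [2,6], [3,4], [3,5], [3,6], [4,5], [4,6], [5,6]
  2-simplices (12): [0,1,3], [0,1,6], [0,2,5], [0,2,6], [0,3,5], [1,3,4], [1,4,6], [2,3,4], [2,3,6], [2,4,5], [3,5,6], [4,5,6]

giving chain groups C_0 ≅ Z^7, C_1 ≅ Z^18, C_2 ≅ Z^12.

The boundary map ∂_1: C_1 → C_0 sends each edge [p,q] (with p < q) to q − p. For instance
  ∂[0,1] = [1] − [0].
The resulting 7×18 matrix has rank 6, and its Smith normal form has invariant factors (1,1,1,1,1,1).

The boundary map ∂_2: C_2 → C_1 maps a triangle to the signed sum of its edges. For instance
  ∂[0,3,5] = [3,5] − [0,5] + [0,3],
  ∂[0,2,6] = [2,6] − [0,6] + [0,2].
This gives a 18×12 integer matrix of rank 12; reducing to Smith normal form yields diagonal entries (1,1,1,1,1,1,1,1,1,1,1,2).

Now H_k = ker ∂_k / im ∂_{k+1}, so:

  H_0: rank C_0 − rank ∂_1 = 7 − 6 = 1, and the invariant factors of ∂_1 are all 1, so H_0 = Z.

(K is a triangulation of the real projective plane RP^2.)

H_0 ≅ Z.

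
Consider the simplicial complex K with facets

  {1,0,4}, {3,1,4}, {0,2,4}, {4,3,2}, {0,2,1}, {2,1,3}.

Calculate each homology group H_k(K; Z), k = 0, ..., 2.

Order the vertices as 0 < 1 < 2 < 3 < 4. Listing each simplex with vertices in this order, K has dimension 2 with simplices:

  0-simplices (5): [0], [1], [2], [3], [4]
  1-simplices (9): [0,1], [0,2], [0,4], [1,2], [1,3], [1,4], [2,3], [2,4], [3,4]
  2-simplices (6): [0,1,2], [0,1,4], [0,2,4], [1,2,3], [1,3,4], [2,3,4]

giving chain groups C_0 ≅ Z^5, C_1 ≅ Z^9, C_2 ≅ Z^6.

Boundary ∂_1: C_1 → C_0 sends each edge [p,q] (with p < q) to q − p. For instance
  ∂[1,3] = [3] − [1].
This gives a 5×9 integer matrix of rank 4; reducing to Smith normal form yields diagonal entries (1,1,1,1).

∂_2: C_2 → C_1 maps a triangle to the signed sum of its edges. For instance
  ∂[0,1,4] = [1,4] − [0,4] + [0,1],
  ∂[2,3,4] = [3,4] − [2,4] + [2,3].
The resulting 9×6 matrix has rank 5, and its Smith normal form has invariant factors (1,1,1,1,1).

From H_k ≅ ker(∂_k) / im(∂_{k+1}) we obtain:

  H_0: rank C_0 − rank ∂_1 = 5 − 4 = 1, and the invariant factors of ∂_1 are all 1, so H_0 ≅ Z.
  H_1: rank ker ∂_1 − rank ∂_2 = (9 − 4) − 5 = 0, and the invariant factors of ∂_2 are all 1, so H_1 ≅ 0.
  H_2: rank ker ∂_2 − rank ∂_3 = (6 − 5) − 0 = 1, and there is no ∂_3, so H_2 ≅ Z.

H_0 = Z,  H_1 = 0,  H_2 = Z.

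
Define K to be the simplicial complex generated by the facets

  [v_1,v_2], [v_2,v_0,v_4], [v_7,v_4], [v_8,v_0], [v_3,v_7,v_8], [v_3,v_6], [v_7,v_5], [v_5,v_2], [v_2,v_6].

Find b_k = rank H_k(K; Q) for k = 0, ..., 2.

Take the total order v_0 < v_1 < v_2 < v_3 < v_4 < v_5 < v_6 < v_7 < v_8 on the vertex set. Then K (dimension 2) consists of the simplices:

  0-simplices (9): [v_0], [v_1], [v_2], [v_3], [v_4], [v_5], [v_6], [v_7], [v_8]
  1-simplices (13): [v_0,v_2], [v_0,v_4], [v_0,v_8], [v_1,v_2], [v_2,v_4], [v_2,v_5], [v_2,v_6], [v_3,v_6], [v_3,v_7], [v_3,v_8], [v_4,v_7], [v_5,v_7], [v_7,v_8]
  2-simplices (2): [v_0,v_2,v_4], [v_3,v_7,v_8]

so the chain groups are C_0 ≅ Z^9, C_1 ≅ Z^13, C_2 ≅ Z^2.

Boundary ∂_1: C_1 → C_0 is given by ∂[p,q] = [q] − [p]. For instance
  ∂[v_0,v_2] = [v_2] − [v_0].
The resulting 9×13 matrix has rank 8, and its Smith normal form has invariant factors (1,1,1,1,1,1,1,1).

The boundary map ∂_2: C_2 → C_1 maps a triangle to the signed sum of its edges. For instance
  ∂[v_0,v_2,v_4] = [v_2,v_4] − [v_0,v_4] + [v_0,v_2],
  ∂[v_3,v_7,v_8] = [v_7,v_8] − [v_3,v_8] + [v_3,v_7].
The resulting 13×2 matrix has rank 2, and its Smith normal form has invariant factors (1,1).

Reading off H_k = ker ∂_k / im ∂_{k+1}:

  H_0: rank C_0 − rank ∂_1 = 9 − 8 = 1, and the invariant factors of ∂_1 are all 1, so H_0 = Z.
  H_1: rank ker ∂_1 − rank ∂_2 = (13 − 8) − 2 = 3, and the invariant factors of ∂_2 are all 1, so H_1 = Z^3.
  H_2: rank ker ∂_2 − rank ∂_3 = (2 − 2) − 0 = 0, and there is no ∂_3, so H_2 = 0.

As a check, the Euler characteristic is 9 − 13 + 2 = -2, which agrees with 1 − 3 + 0 = -2.

Hence the Betti numbers are b_0 = 1, b_1 = 3, b_2 = 0.

b_0 = 1, b_1 = 3, b_2 = 0.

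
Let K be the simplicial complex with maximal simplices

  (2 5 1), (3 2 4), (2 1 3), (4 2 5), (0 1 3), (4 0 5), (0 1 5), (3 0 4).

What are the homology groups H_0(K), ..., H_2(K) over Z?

Take the total order 0 < 1 < 2 < 3 < 4 < 5 on the vertex set. Then K (dimension 2) consists of the simplices:

  0-simplices (6): [0], [1], [2], [3], [4], [5]
  1-simplices (12): [0,1], [0,3], [0,4], [0,5], [1,2], [1,3], [1,5], [2,3], [2,4], [2,5], [3,4], [4,5]
  2-simplices (8): [0,1,3], [0,1,5], [0,3,4], [0,4,5], [1,2,3], [1,2,5], [2,3,4], [2,4,5]

giving chain groups C_0 ≅ Z^6, C_1 ≅ Z^12, C_2 ≅ Z^8.

The boundary map ∂_1: C_1 → C_0 maps an edge to its endpoints' difference, ∂[p,q] = q − p. For instance
  ∂[0,3] = [3] − [0].
The 6×12 boundary matrix has rank 5 and Smith normal form diag(1,1,1,1,1).

The boundary map ∂_2: C_2 → C_1 acts by ∂[p,q,r] = [q,r] − [p,r] + [p,q]. For instance
  ∂[0,1,3] = [1,3] − [0,3] + [0,1],
  ∂[0,1,5] = [1,5] − [0,5] + [0,1].
The resulting 12×8 matrix has rank 7, and its Smith normal form has invariant factors (1,1,1,1,1,1,1).

Now H_k = ker ∂_k / im ∂_{k+1}, so:

  H_0: rank C_0 − rank ∂_1 = 6 − 5 = 1, and the invariant factors of ∂_1 are all 1, so H_0 ≅ Z.
  H_1: rank ker ∂_1 − rank ∂_2 = (12 − 5) − 7 = 0, and the invariant factors of ∂_2 are all 1, so H_1 ≅ 0.
  H_2: rank ker ∂_2 − rank ∂_3 = (8 − 7) − 0 = 1, and there is no ∂_3, so H_2 ≅ Z.

H_0 = Z,  H_1 = 0,  H_2 = Z.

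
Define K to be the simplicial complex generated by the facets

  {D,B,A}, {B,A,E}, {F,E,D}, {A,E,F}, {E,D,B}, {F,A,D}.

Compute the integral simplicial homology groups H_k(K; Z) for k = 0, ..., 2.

Order the vertices as A < B < D < E < F. Listing each simplex with vertices in this order, K has dimension 2 with simplices:

  0-simplices (5): A, B, D, E, F
  1-simplices (9): AB, AD, AE, AF, BD, BE, DE, DF, EF
  2-simplices (6): ABD, ABE, ADF, AEF, BDE, DEF

giving chain groups C_0 ≅ Z^5, C_1 ≅ Z^9, C_2 ≅ Z^6.

The boundary map ∂_1: C_1 → C_0 sends each edge [p,q] (with p < q) to q − p.
The resulting 5×9 matrix has rank 4, and its Smith normal form has invariant factors (1,1,1,1).

Boundary ∂_2: C_2 → C_1 acts by ∂[p,q,r] = [q,r] − [p,r] + [p,q]. For instance
  ∂BDE = DE − BE + BD,
  ∂ABE = BE − AE + AB.
The 9×6 boundary matrix has rank 5 and Smith normal form diag(1,1,1,1,1).

Computing H_k = (kernel of ∂_k) / (image of ∂_{k+1}):

  H_0: rank C_0 − rank ∂_1 = 5 − 4 = 1, and the invariant factors of ∂_1 are all 1, so H_0 ≅ Z.
  H_1: rank ker ∂_1 − rank ∂_2 = (9 − 4) − 5 = 0, and the invariant factors of ∂_2 are all 1, so H_1 ≅ 0.
  H_2: rank ker ∂_2 − rank ∂_3 = (6 − 5) − 0 = 1, and there is no ∂_3, so H_2 ≅ Z.

H_0 = Z,  H_1 = 0,  H_2 = Z.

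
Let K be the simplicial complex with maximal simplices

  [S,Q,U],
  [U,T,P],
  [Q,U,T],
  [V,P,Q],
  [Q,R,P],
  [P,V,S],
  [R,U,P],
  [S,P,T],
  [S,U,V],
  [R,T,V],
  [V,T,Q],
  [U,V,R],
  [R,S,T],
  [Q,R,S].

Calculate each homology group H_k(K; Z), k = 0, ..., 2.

Take the total order P < Q < R < S < T < U < V on the vertex set. Then K (dimension 2) consists of the simplices:

  0-simplices (7): P, Q, R, S, T, U, V
  1-simplices (21): PQ, PR, PS, PT, PU, PV, QR, QS, QT, QU, QV, RS, RT, RU, RV, ST, SU, SV, TU, TV, UV
  2-simplices (14): PQR, PQV, PRU, PST, PSV, PTU, QRS, QSU, QTU, QTV, RST, RTV, RUV, SUV

giving chain groups C_0 ≅ Z^7, C_1 ≅ Z^21, C_2 ≅ Z^14.

∂_1: C_1 → C_0 sends each edge [p,q] (with p < q) to q − p. For instance
  ∂QS = S − Q.
This gives a 7×21 integer matrix of rank 6; reducing to Smith normal form yields diagonal entries (1,1,1,1,1,1).

The boundary map ∂_2: C_2 → C_1 acts by ∂[p,q,r] = [q,r] − [p,r] + [p,q]. For instance
  ∂QRS = RS − QS + QR,
  ∂QSU = SU − QU + QS.
The 21×14 boundary matrix has rank 13 and Smith normal form diag(1,1,1,1,1,1,1,1,1,1,1,1,1).

From H_k ≅ ker(∂_k) / im(∂_{k+1}) we obtain:

  H_0: rank C_0 − rank ∂_1 = 7 − 6 = 1, and the invariant factors of ∂_1 are all 1, so H_0 = Z.
  H_1: rank ker ∂_1 − rank ∂_2 = (21 − 6) − 13 = 2, and the invariant factors of ∂_2 are all 1, so H_1 = Z^2.
  H_2: rank ker ∂_2 − rank ∂_3 = (14 − 13) − 0 = 1, and there is no ∂_3, so H_2 = Z.

(K is a triangulation of the torus T^2.)

H_0 = Z,  H_1 = Z^2,  H_2 = Z.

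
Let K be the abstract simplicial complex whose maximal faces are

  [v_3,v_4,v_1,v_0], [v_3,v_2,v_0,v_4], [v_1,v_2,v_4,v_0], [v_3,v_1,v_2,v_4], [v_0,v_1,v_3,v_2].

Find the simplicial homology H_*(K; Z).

Order the vertices as v_0 < v_1 < v_2 < v_3 < v_4. Listing each simplex with vertices in this order, K has dimension 3 with simplices:

  0-simplices (5): [v_0], [v_1], [v_2], [v_3], [v_4]
  1-simplices (10): [v_0,v_1], [v_0,v_2], [v_0,v_3], [v_0,v_4], [v_1,v_2], [v_1,v_3], [v_1,v_4], [v_2,v_3], [v_2,v_4], [v_3,v_4]
  2-simplices (10): [v_0,v_1,v_2], [v_0,v_1,v_3], [v_0,v_1,v_4], [v_0,v_2,v_3], [v_0,v_2,v_4], [v_0,v_3,v_4], [v_1,v_2,v_3], [v_1,v_2,v_4], [v_1,v_3,v_4], [v_2,v_3,v_4]
  3-simplices (5): [v_0,v_1,v_2,v_3], [v_0,v_1,v_2,v_4], [v_0,v_1,v_3,v_4], [v_0,v_2,v_3,v_4], [v_1,v_2,v_3,v_4]

so the chain groups are C_0 ≅ Z^5, C_1 ≅ Z^10, C_2 ≅ Z^10, C_3 ≅ Z^5.

∂_1: C_1 → C_0 sends each edge [p,q] (with p < q) to q − p.
As a 5×10 matrix over Z this has rank 4, with invariant factors (1,1,1,1).

∂_2: C_2 → C_1 acts by ∂[p,q,r] = [q,r] − [p,r] + [p,q]. For instance
  ∂[v_0,v_1,v_4] = [v_1,v_4] − [v_0,v_4] + [v_0,v_1],
  ∂[v_1,v_2,v_3] = [v_2,v_3] − [v_1,v_3] + [v_1,v_2].
The resulting 10×10 matrix has rank 6, and its Smith normal form has invariant factors (1,1,1,1,1,1).

∂_3: C_3 → C_2 sends each 3-simplex σ to the alternating sum Σ_i (−1)^i (σ with its i-th vertex removed). For instance
  ∂[v_0,v_2,v_3,v_4] = [v_2,v_3,v_4] − [v_0,v_3,v_4] + [v_0,v_2,v_4] − [v_0,v_2,v_3],
  ∂[v_0,v_1,v_3,v_4] = [v_1,v_3,v_4] − [v_0,v_3,v_4] + [v_0,v_1,v_4] − [v_0,v_1,v_3].
The 10×5 boundary matrix has rank 4 and Smith normal form diag(1,1,1,1).

From H_k ≅ ker(∂_k) / im(∂_{k+1}) we obtain:

  H_0: rank C_0 − rank ∂_1 = 5 − 4 = 1, and the invariant factors of ∂_1 are all 1, so H_0 ≅ Z.
  H_1: rank ker ∂_1 − rank ∂_2 = (10 − 4) − 6 = 0, and the invariant factors of ∂_2 are all 1, so H_1 ≅ 0.
  H_2: rank ker ∂_2 − rank ∂_3 = (10 − 6) − 4 = 0, and the invariant factors of ∂_3 are all 1, so H_2 ≅ 0.
  H_3: rank ker ∂_3 − rank ∂_4 = (5 − 4) − 0 = 1, and there is no ∂_4, so H_3 ≅ Z.

As a check, the Euler characteristic is 5 − 10 + 10 − 5 = 0, which agrees with 1 − 0 + 0 − 1 = 0.

H_0 ≅ Z,  H_1 = 0,  H_2 = 0,  H_3 ≅ Z.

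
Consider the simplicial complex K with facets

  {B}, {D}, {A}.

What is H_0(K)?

Fix the vertex order A < B < D and write every simplex with vertices in increasing order. Then dim K = 0 and the simplices of K are:

  0-simplices (3): A, B, D

Hence C_0 ≅ Z^3.

Reading off H_k = ker ∂_k / im ∂_{k+1}:

  H_0: rank C_0 − rank ∂_1 = 3 − 0 = 3, and there is no ∂_1, so H_0 ≅ Z^3.

(K is a triangulation of a set of 3 points.)

H_0 ≅ Z^3.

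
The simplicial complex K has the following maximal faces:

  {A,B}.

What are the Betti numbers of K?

Order the vertices as A < B. Listing each simplex with vertices in this order, K has dimension 1 with simplices:

  0-simplices (2): A, B
  1-simplices (1): AB

so the chain groups are C_0 ≅ Z^2, C_1 ≅ Z^1.

Boundary ∂_1: C_1 → C_0 is given by ∂[p,q] = [q] − [p]. For instance
  ∂AB = B − A.
As a 2×1 matrix over Z this has rank 1, with invariant factors (1).

Computing H_k = (kernel of ∂_k) / (image of ∂_{k+1}):

  H_0: rank C_0 − rank ∂_1 = 2 − 1 = 1, and the invariant factors of ∂_1 are all 1, so H_0 ≅ Z.
  H_1: rank ker ∂_1 − rank ∂_2 = (1 − 1) − 0 = 0, and there is no ∂_2, so H_1 ≅ 0.

As a check, the Euler characteristic is 2 − 1 = 1, which agrees with 1 − 0 = 1.

Hence the Betti numbers are b_0 = 1, b_1 = 0.

b_0 = 1, b_1 = 0.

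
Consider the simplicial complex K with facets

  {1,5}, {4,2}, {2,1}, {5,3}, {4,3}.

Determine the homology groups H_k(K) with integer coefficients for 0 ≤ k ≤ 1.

Fix the vertex order 1 < 2 < 3 < 4 < 5 and write every simplex with vertices in increasing order. Then dim K = 1 and the simplices of K are:

  0-simplices (5): [1], [2], [3], [4], [5]
  1-simplices (5): [1,2], [1,5], [2,4], [3,4], [3,5]

Hence C_0 ≅ Z^5, C_1 ≅ Z^5.

Boundary ∂_1: C_1 → C_0 is given by ∂[p,q] = [q] − [p]. For instance
  ∂[2,4] = [4] − [2].
This gives a 5×5 integer matrix of rank 4; reducing to Smith normal form yields diagonal entries (1,1,1,1).

Reading off H_k = ker ∂_k / im ∂_{k+1}:

  H_0: rank C_0 − rank ∂_1 = 5 − 4 = 1, and the invariant factors of ∂_1 are all 1, so H_0 ≅ Z.
  H_1: rank ker ∂_1 − rank ∂_2 = (5 − 4) − 0 = 1, and there is no ∂_2, so H_1 ≅ Z.

H_0 = Z,  H_1 = Z.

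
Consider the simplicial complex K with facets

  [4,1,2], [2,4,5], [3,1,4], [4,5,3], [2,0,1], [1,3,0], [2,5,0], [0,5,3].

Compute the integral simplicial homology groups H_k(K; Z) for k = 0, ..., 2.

H_0 = Z,  H_1 = 0,  H_2 = Z.

Order the vertices as 0 < 1 < 2 < 3 < 4 < 5. Listing each simplex with vertices in this order, K has dimension 2 with simplices:

  0-simplices (6): [0], [1], [2], [3], [4], [5]
  1-simplices (12): [0,1], [0,2], [0,3], [0,5], [1,2], [1,3], [1,4], [2,4], [2,5], [3,4], [3,5], [4,5]
  2-simplices (8): [0,1,2], [0,1,3], [0,2,5], [0,3,5], [1,2,4], [1,3,4], [2,4,5], [3,4,5]

so the chain groups are C_0 ≅ Z^6, C_1 ≅ Z^12, C_2 ≅ Z^8.

∂_1: C_1 → C_0 sends each edge [p,q] (with p < q) to q − p. For instance
  ∂[3,4] = [4] − [3].
As a 6×12 matrix over Z this has rank 5, with invariant factors (1,1,1,1,1).

Boundary ∂_2: C_2 → C_1 maps a triangle to the signed sum of its edges. For instance
  ∂[1,2,4] = [2,4] − [1,4] + [1,2],
  ∂[2,4,5] = [4,5] − [2,5] + [2,4].
The resulting 12×8 matrix has rank 7, and its Smith normal form has invariant factors (1,1,1,1,1,1,1).

Reading off H_k = ker ∂_k / im ∂_{k+1}:

  H_0: rank C_0 − rank ∂_1 = 6 − 5 = 1, and the invariant factors of ∂_1 are all 1, so H_0 ≅ Z.
  H_1: rank ker ∂_1 − rank ∂_2 = (12 − 5) − 7 = 0, and the invariant factors of ∂_2 are all 1, so H_1 ≅ 0.
  H_2: rank ker ∂_2 − rank ∂_3 = (8 − 7) − 0 = 1, and there is no ∂_3, so H_2 ≅ Z.

As a check, the Euler characteristic is 6 − 12 + 8 = 2, which agrees with 1 − 0 + 1 = 2.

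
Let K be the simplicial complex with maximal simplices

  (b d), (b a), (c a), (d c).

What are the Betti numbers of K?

b_0 = 1, b_1 = 1.

Take the total order a < b < c < d on the vertex set. Then K (dimension 1) consists of the simplices:

  0-simplices (4): a, b, c, d
  1-simplices (4): ab, ac, bd, cd

Hence C_0 ≅ Z^4, C_1 ≅ Z^4.

Boundary ∂_1: C_1 → C_0 sends each edge [p,q] (with p < q) to q − p. For instance
  ∂bd = d − b.
The 4×4 boundary matrix has rank 3 and Smith normal form diag(1,1,1).

Now H_k = ker ∂_k / im ∂_{k+1}, so:

  H_0: rank C_0 − rank ∂_1 = 4 − 3 = 1, and the invariant factors of ∂_1 are all 1, so H_0 ≅ Z.
  H_1: rank ker ∂_1 − rank ∂_2 = (4 − 3) − 0 = 1, and there is no ∂_2, so H_1 ≅ Z.

(K is a triangulation of the circle S^1.)

Hence the Betti numbers are b_0 = 1, b_1 = 1.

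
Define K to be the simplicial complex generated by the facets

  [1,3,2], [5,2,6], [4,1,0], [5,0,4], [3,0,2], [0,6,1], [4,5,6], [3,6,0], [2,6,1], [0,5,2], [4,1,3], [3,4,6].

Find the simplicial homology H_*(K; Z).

Take the total order 0 < 1 < 2 < 3 < 4 < 5 < 6 on the vertex set. Then K (dimension 2) consists of the simplices:

  0-simplices (7): [0], [1], [2], [3], [4], [5], [6]
  1-simplices (18): [0,1], [0,2], [0,3], [0,4], [0,5], [0,6], [1,2], [1,3], [1,4], [1,6], [2,3], [2,5], [2,6], [3,4], [3,6], [4,5], [4,6], [5,6]
  2-simplices (12): [0,1,4], [0,1,6], [0,2,3], [0,2,5], [0,3,6], [0,4,5], [1,2,3], [1,2,6], [1,3,4], [2,5,6], [3,4,6], [4,5,6]

giving chain groups C_0 ≅ Z^7, C_1 ≅ Z^18, C_2 ≅ Z^12.

∂_1: C_1 → C_0 maps an edge to its endpoints' difference, ∂[p,q] = q − p. For instance
  ∂[1,2] = [2] − [1].
The resulting 7×18 matrix has rank 6, and its Smith normal form has invariant factors (1,1,1,1,1,1).

∂_2: C_2 → C_1 acts by ∂[p,q,r] = [q,r] − [p,r] + [p,q]. For instance
  ∂[0,1,6] = [1,6] − [0,6] + [0,1],
  ∂[0,3,6] = [3,6] − [0,6] + [0,3].
As a 18×12 matrix over Z this has rank 12, with invariant factors (1,1,1,1,1,1,1,1,1,1,1,2).

Computing H_k = (kernel of ∂_k) / (image of ∂_{k+1}):

  H_0: rank C_0 − rank ∂_1 = 7 − 6 = 1, and the invariant factors of ∂_1 are all 1, so H_0 ≅ Z.
  H_1: rank ker ∂_1 − rank ∂_2 = (18 − 6) − 12 = 0, and ∂_2 has invariant factor 2 > 1, so H_1 ≅ Z/2.
  H_2: rank ker ∂_2 − rank ∂_3 = (12 − 12) − 0 = 0, and there is no ∂_3, so H_2 ≅ 0.

H_0 ≅ Z,  H_1 ≅ Z/2,  H_2 = 0.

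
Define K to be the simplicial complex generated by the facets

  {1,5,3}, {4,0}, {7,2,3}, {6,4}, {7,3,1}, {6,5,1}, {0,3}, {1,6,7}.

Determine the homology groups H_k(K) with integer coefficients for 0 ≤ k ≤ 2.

Take the total order 0 < 1 < 2 < 3 < 4 < 5 < 6 < 7 on the vertex set. Then K (dimension 2) consists of the simplices:

  0-simplices (8): [0], [1], [2], [3], [4], [5], [6], [7]
  1-simplices (13): [0,3], [0,4], [1,3], [1,5], [1,6], [1,7], [2,3], [2,7], [3,5], [3,7], [4,6], [5,6], [6,7]
  2-simplices (5): [1,3,5], [1,3,7], [1,5,6], [1,6,7], [2,3,7]

so the chain groups are C_0 ≅ Z^8, C_1 ≅ Z^13, C_2 ≅ Z^5.

∂_1: C_1 → C_0 sends each edge [p,q] (with p < q) to q − p.
The resulting 8×13 matrix has rank 7, and its Smith normal form has invariant factors (1,1,1,1,1,1,1).

Boundary ∂_2: C_2 → C_1 acts by ∂[p,q,r] = [q,r] − [p,r] + [p,q]. For instance
  ∂[1,3,7] = [3,7] − [1,7] + [1,3],
  ∂[1,6,7] = [6,7] − [1,7] + [1,6].
The resulting 13×5 matrix has rank 5, and its Smith normal form has invariant factors (1,1,1,1,1).

Computing H_k = (kernel of ∂_k) / (image of ∂_{k+1}):

  H_0: rank C_0 − rank ∂_1 = 8 − 7 = 1, and the invariant factors of ∂_1 are all 1, so H_0 = Z.
  H_1: rank ker ∂_1 − rank ∂_2 = (13 − 7) − 5 = 1, and the invariant factors of ∂_2 are all 1, so H_1 = Z.
  H_2: rank ker ∂_2 − rank ∂_3 = (5 − 5) − 0 = 0, and there is no ∂_3, so H_2 = 0.

H_0 = Z,  H_1 = Z,  H_2 = 0.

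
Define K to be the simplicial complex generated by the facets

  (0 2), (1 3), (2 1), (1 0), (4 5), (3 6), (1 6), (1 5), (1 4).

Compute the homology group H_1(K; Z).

H_1 ≅ Z^3.

Take the total order 0 < 1 < 2 < 3 < 4 < 5 < 6 on the vertex set. Then K (dimension 1) consists of the simplices:

  0-simplices (7): [0], [1], [2], [3], [4], [5], [6]
  1-simplices (9): [0,1], [0,2], [1,2], [1,3], [1,4], [1,5], [1,6], [3,6], [4,5]

Hence C_0 ≅ Z^7, C_1 ≅ Z^9.

∂_1: C_1 → C_0 is given by ∂[p,q] = [q] − [p]. For instance
  ∂[4,5] = [5] − [4].
This gives a 7×9 integer matrix of rank 6; reducing to Smith normal form yields diagonal entries (1,1,1,1,1,1).

Reading off H_k = ker ∂_k / im ∂_{k+1}:

  H_1: rank ker ∂_1 − rank ∂_2 = (9 − 6) − 0 = 3, and there is no ∂_2, so H_1 ≅ Z^3.

(K is a triangulation of a wedge of 3 circles.)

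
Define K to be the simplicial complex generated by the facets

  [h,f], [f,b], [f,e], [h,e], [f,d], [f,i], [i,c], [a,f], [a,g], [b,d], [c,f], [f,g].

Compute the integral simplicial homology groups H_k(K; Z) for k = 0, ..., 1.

H_0 ≅ Z,  H_1 ≅ Z^4.

K has 9 vertices, 12 edges.
rank ∂_0 = 0, rank ∂_1 = 8 ⇒ b_0 = 9 − 0 − 8 = 1; all invariant factors of ∂_1 are 1 so no torsion. So H_0 ≅ Z.
rank ∂_1 = 8, rank ∂_2 = 0 ⇒ b_1 = 12 − 8 − 0 = 4. So H_1 ≅ Z^4.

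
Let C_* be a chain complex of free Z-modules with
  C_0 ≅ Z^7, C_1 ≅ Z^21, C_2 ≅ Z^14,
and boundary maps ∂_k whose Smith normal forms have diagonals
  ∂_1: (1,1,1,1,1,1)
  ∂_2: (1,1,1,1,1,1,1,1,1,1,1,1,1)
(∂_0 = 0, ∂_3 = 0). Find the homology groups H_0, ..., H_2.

H_0: b_0 = 7 − 0 − 6 = 1; torsion from ∂_1 factors > 1: none. So H_0 = Z.
H_1: b_1 = 21 − 6 − 13 = 2; torsion from ∂_2 factors > 1: none. So H_1 = Z^2.
H_2: b_2 = 14 − 13 − 0 = 1; torsion from ∂_3 factors > 1: none. So H_2 = Z.

H_0 = Z,  H_1 = Z^2,  H_2 = Z.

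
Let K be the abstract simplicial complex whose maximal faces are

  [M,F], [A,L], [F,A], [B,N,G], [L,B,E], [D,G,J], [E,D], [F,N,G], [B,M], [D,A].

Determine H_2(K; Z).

Order the vertices as A < B < D < E < F < G < J < L < M < N. Listing each simplex with vertices in this order, K has dimension 2 with simplices:

  0-simplices (10): A, B, D, E, F, G, J, L, M, N
  1-simplices (17): AD, AF, AL, BE, BG, BL, BM, BN, DE, DG, DJ, EL, FG, FM, FN, GJ, GN
  2-simplices (4): BEL, BGN, DGJ, FGN

Hence C_0 ≅ Z^10, C_1 ≅ Z^17, C_2 ≅ Z^4.

Boundary ∂_1: C_1 → C_0 maps an edge to its endpoints' difference, ∂[p,q] = q − p. For instance
  ∂FM = M − F.
The 10×17 boundary matrix has rank 9 and Smith normal form diag(1,1,1,1,1,1,1,1,1).

The boundary map ∂_2: C_2 → C_1 sends each 2-simplex [p,q,r] to [q,r] − [p,r] + [p,q]. For instance
  ∂BEL = EL − BL + BE,
  ∂FGN = GN − FN + FG.
The 17×4 boundary matrix has rank 4 and Smith normal form diag(1,1,1,1).

Reading off H_k = ker ∂_k / im ∂_{k+1}:

  H_2: rank ker ∂_2 − rank ∂_3 = (4 − 4) − 0 = 0, and there is no ∂_3, so H_2 = 0.

H_2 ≅ 0.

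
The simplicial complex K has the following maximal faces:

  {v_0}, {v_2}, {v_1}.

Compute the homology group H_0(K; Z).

H_0 ≅ Z^3.

Take the total order v_0 < v_1 < v_2 on the vertex set. Then K (dimension 0) consists of the simplices:

  0-simplices (3): [v_0], [v_1], [v_2]

Hence C_0 ≅ Z^3.

Computing H_k = (kernel of ∂_k) / (image of ∂_{k+1}):

  H_0: rank C_0 − rank ∂_1 = 3 − 0 = 3, and there is no ∂_1, so H_0 = Z^3.

(K is a triangulation of a set of 3 points.)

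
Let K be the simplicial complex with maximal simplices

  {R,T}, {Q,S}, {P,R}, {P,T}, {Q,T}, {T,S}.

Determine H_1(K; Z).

H_1 = Z^2.

K has 5 vertices, 6 edges.
rank ∂_1 = 4, rank ∂_2 = 0 ⇒ b_1 = 6 − 4 − 0 = 2. So H_1 = Z^2.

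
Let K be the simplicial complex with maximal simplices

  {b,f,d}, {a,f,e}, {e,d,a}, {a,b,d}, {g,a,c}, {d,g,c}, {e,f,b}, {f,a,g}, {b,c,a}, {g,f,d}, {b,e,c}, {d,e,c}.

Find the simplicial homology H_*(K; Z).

H_0 ≅ Z,  H_1 ≅ Z/2,  H_2 = 0.

Order the vertices as a < b < c < d < e < f < g. Listing each simplex with vertices in this order, K has dimension 2 with simplices:

  0-simplices (7): a, b, c, d, e, f, g
  1-simplices (18): ab, ac, ad, ae, af, ag, bc, bd, be, bf, cd, ce, cg, de, df, dg, ef, fg
  2-simplices (12): abc, abd, acg, ade, aef, afg, bce, bdf, bef, cde, cdg, dfg

giving chain groups C_0 ≅ Z^7, C_1 ≅ Z^18, C_2 ≅ Z^12.

∂_1: C_1 → C_0 is given by ∂[p,q] = [q] − [p]. For instance
  ∂cd = d − c.
The resulting 7×18 matrix has rank 6, and its Smith normal form has invariant factors (1,1,1,1,1,1).

Boundary ∂_2: C_2 → C_1 acts by ∂[p,q,r] = [q,r] − [p,r] + [p,q]. For instance
  ∂abc = bc − ac + ab,
  ∂aef = ef − af + ae.
The resulting 18×12 matrix has rank 12, and its Smith normal form has invariant factors (1,1,1,1,1,1,1,1,1,1,1,2).

From H_k ≅ ker(∂_k) / im(∂_{k+1}) we obtain:

  H_0: rank C_0 − rank ∂_1 = 7 − 6 = 1, and the invariant factors of ∂_1 are all 1, so H_0 ≅ Z.
  H_1: rank ker ∂_1 − rank ∂_2 = (18 − 6) − 12 = 0, and ∂_2 has invariant factor 2 > 1, so H_1 ≅ Z/2.
  H_2: rank ker ∂_2 − rank ∂_3 = (12 − 12) − 0 = 0, and there is no ∂_3, so H_2 ≅ 0.

(K is a triangulation of the real projective plane RP^2.)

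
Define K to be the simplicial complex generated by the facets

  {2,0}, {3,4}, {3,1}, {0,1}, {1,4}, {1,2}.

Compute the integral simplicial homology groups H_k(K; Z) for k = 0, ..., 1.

Take the total order 0 < 1 < 2 < 3 < 4 on the vertex set. Then K (dimension 1) consists of the simplices:

  0-simplices (5): [0], [1], [2], [3], [4]
  1-simplices (6): [0,1], [0,2], [1,2], [1,3], [1,4], [3,4]

giving chain groups C_0 ≅ Z^5, C_1 ≅ Z^6.

Boundary ∂_1: C_1 → C_0 sends each edge [p,q] (with p < q) to q − p. For instance
  ∂[3,4] = [4] − [3].
This gives a 5×6 integer matrix of rank 4; reducing to Smith normal form yields diagonal entries (1,1,1,1).

From H_k ≅ ker(∂_k) / im(∂_{k+1}) we obtain:

  H_0: rank C_0 − rank ∂_1 = 5 − 4 = 1, and the invariant factors of ∂_1 are all 1, so H_0 ≅ Z.
  H_1: rank ker ∂_1 − rank ∂_2 = (6 − 4) − 0 = 2, and there is no ∂_2, so H_1 ≅ Z^2.

As a check, the Euler characteristic is 5 − 6 = -1, which agrees with 1 − 2 = -1.
(K is a triangulation of a wedge of 2 circles.)

H_0 ≅ Z,  H_1 ≅ Z^2.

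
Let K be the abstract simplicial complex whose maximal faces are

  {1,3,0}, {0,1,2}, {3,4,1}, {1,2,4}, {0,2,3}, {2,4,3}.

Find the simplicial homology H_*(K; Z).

K has 5 vertices, 9 edges, 6 triangles.
rank ∂_0 = 0, rank ∂_1 = 4 ⇒ b_0 = 5 − 0 − 4 = 1; all invariant factors of ∂_1 are 1 so no torsion. So H_0 ≅ Z.
rank ∂_1 = 4, rank ∂_2 = 5 ⇒ b_1 = 9 − 4 − 5 = 0; all invariant factors of ∂_2 are 1 so no torsion. So H_1 ≅ 0.
rank ∂_2 = 5, rank ∂_3 = 0 ⇒ b_2 = 6 − 5 − 0 = 1. So H_2 ≅ Z.

H_0 = Z,  H_1 = 0,  H_2 = Z.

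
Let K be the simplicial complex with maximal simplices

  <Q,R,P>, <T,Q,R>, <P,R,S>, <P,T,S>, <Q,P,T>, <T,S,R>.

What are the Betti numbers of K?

Order the vertices as P < Q < R < S < T. Listing each simplex with vertices in this order, K has dimension 2 with simplices:

  0-simplices (5): P, Q, R, S, T
  1-simplices (9): PQ, PR, PS, PT, QR, QT, RS, RT, ST
  2-simplices (6): PQR, PQT, PRS, PST, QRT, RST

Hence C_0 ≅ Z^5, C_1 ≅ Z^9, C_2 ≅ Z^6.

∂_1: C_1 → C_0 sends each edge [p,q] (with p < q) to q − p.
As a 5×9 matrix over Z this has rank 4, with invariant factors (1,1,1,1).

∂_2: C_2 → C_1 acts by ∂[p,q,r] = [q,r] − [p,r] + [p,q]. For instance
  ∂PQT = QT − PT + PQ,
  ∂RST = ST − RT + RS.
The resulting 9×6 matrix has rank 5, and its Smith normal form has invariant factors (1,1,1,1,1).

From H_k ≅ ker(∂_k) / im(∂_{k+1}) we obtain:

  H_0: rank C_0 − rank ∂_1 = 5 − 4 = 1, and the invariant factors of ∂_1 are all 1, so H_0 = Z.
  H_1: rank ker ∂_1 − rank ∂_2 = (9 − 4) − 5 = 0, and the invariant factors of ∂_2 are all 1, so H_1 = 0.
  H_2: rank ker ∂_2 − rank ∂_3 = (6 − 5) − 0 = 1, and there is no ∂_3, so H_2 = Z.

As a check, the Euler characteristic is 5 − 9 + 6 = 2, which agrees with 1 − 0 + 1 = 2.

Hence the Betti numbers are b_0 = 1, b_1 = 0, b_2 = 1.

b_0 = 1, b_1 = 0, b_2 = 1.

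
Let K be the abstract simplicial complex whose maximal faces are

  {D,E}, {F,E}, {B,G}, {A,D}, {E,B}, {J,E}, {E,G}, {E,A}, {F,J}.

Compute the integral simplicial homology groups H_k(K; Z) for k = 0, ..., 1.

Fix the vertex order A < B < D < E < F < G < J and write every simplex with vertices in increasing order. Then dim K = 1 and the simplices of K are:

  0-simplices (7): A, B, D, E, F, G, J
  1-simplices (9): AD, AE, BE, BG, DE, EF, EG, EJ, FJ

so the chain groups are C_0 ≅ Z^7, C_1 ≅ Z^9.

∂_1: C_1 → C_0 maps an edge to its endpoints' difference, ∂[p,q] = q − p.
The resulting 7×9 matrix has rank 6, and its Smith normal form has invariant factors (1,1,1,1,1,1).

Reading off H_k = ker ∂_k / im ∂_{k+1}:

  H_0: rank C_0 − rank ∂_1 = 7 − 6 = 1, and the invariant factors of ∂_1 are all 1, so H_0 = Z.
  H_1: rank ker ∂_1 − rank ∂_2 = (9 − 6) − 0 = 3, and there is no ∂_2, so H_1 = Z^3.

(K is a triangulation of a wedge of 3 circles.)

H_0 ≅ Z,  H_1 ≅ Z^3.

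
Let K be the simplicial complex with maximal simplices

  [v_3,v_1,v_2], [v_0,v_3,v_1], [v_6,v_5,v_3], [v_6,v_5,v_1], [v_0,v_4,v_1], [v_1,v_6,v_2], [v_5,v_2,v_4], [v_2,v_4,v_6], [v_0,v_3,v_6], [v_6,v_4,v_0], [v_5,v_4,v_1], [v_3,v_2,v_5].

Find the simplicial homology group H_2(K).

H_2 ≅ 0.

Order the vertices as v_0 < v_1 < v_2 < v_3 < v_4 < v_5 < v_6. Listing each simplex with vertices in this order, K has dimension 2 with simplices:

  0-simplices (7): [v_0], [v_1], [v_2], [v_3], [v_4], [v_5], [v_6]
  1-simplices (18): (18 of them)
  2-simplices (12): (12 of them)

Hence C_0 ≅ Z^7, C_1 ≅ Z^18, C_2 ≅ Z^12.

Boundary ∂_1: C_1 → C_0 is given by ∂[p,q] = [q] − [p]. For instance
  ∂[v_1,v_6] = [v_6] − [v_1].
As a 7×18 matrix over Z this has rank 6, with invariant factors (1,1,1,1,1,1).

The boundary map ∂_2: C_2 → C_1 acts by ∂[p,q,r] = [q,r] − [p,r] + [p,q]. For instance
  ∂[v_1,v_4,v_5] = [v_4,v_5] − [v_1,v_5] + [v_1,v_4],
  ∂[v_3,v_5,v_6] = [v_5,v_6] − [v_3,v_6] + [v_3,v_5].
The 18×12 boundary matrix has rank 12 and Smith normal form diag(1,1,1,1,1,1,1,1,1,1,1,2).

Reading off H_k = ker ∂_k / im ∂_{k+1}:

  H_2: rank ker ∂_2 − rank ∂_3 = (12 − 12) − 0 = 0, and there is no ∂_3, so H_2 = 0.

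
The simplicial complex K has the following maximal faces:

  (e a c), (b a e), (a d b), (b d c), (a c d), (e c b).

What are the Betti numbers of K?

We work with the vertex ordering a < b < c < d < e. The simplices of K, each written with vertices in increasing order, are:

  0-simplices (5): a, b, c, d, e
  1-simplices (9): ab, ac, ad, ae, bc, bd, be, cd, ce
  2-simplices (6): abd, abe, acd, ace, bcd, bce

Hence C_0 ≅ Z^5, C_1 ≅ Z^9, C_2 ≅ Z^6.

The boundary map ∂_1: C_1 → C_0 is given by ∂[p,q] = [q] − [p]. For instance
  ∂ab = b − a.
This gives a 5×9 integer matrix of rank 4; reducing to Smith normal form yields diagonal entries (1,1,1,1).

The boundary map ∂_2: C_2 → C_1 acts by ∂[p,q,r] = [q,r] − [p,r] + [p,q]. For instance
  ∂acd = cd − ad + ac,
  ∂abd = bd − ad + ab.
As a 9×6 matrix over Z this has rank 5, with invariant factors (1,1,1,1,1).

Now H_k = ker ∂_k / im ∂_{k+1}, so:

  H_0: rank C_0 − rank ∂_1 = 5 − 4 = 1, and the invariant factors of ∂_1 are all 1, so H_0 = Z.
  H_1: rank ker ∂_1 − rank ∂_2 = (9 − 4) − 5 = 0, and the invariant factors of ∂_2 are all 1, so H_1 = 0.
  H_2: rank ker ∂_2 − rank ∂_3 = (6 − 5) − 0 = 1, and there is no ∂_3, so H_2 = Z.

Hence the Betti numbers are b_0 = 1, b_1 = 0, b_2 = 1.

b_0 = 1, b_1 = 0, b_2 = 1.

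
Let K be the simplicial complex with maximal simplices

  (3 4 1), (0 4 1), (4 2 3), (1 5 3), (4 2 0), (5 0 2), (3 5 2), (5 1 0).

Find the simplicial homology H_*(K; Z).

Take the total order 0 < 1 < 2 < 3 < 4 < 5 on the vertex set. Then K (dimension 2) consists of the simplices:

  0-simplices (6): [0], [1], [2], [3], [4], [5]
  1-simplices (12): [0,1], [0,2], [0,4], [0,5], [1,3], [1,4], [1,5], [2,3], [2,4], [2,5], [3,4], [3,5]
  2-simplices (8): [0,1,4], [0,1,5], [0,2,4], [0,2,5], [1,3,4], [1,3,5], [2,3,4], [2,3,5]

so the chain groups are C_0 ≅ Z^6, C_1 ≅ Z^12, C_2 ≅ Z^8.

The boundary map ∂_1: C_1 → C_0 is given by ∂[p,q] = [q] − [p].
This gives a 6×12 integer matrix of rank 5; reducing to Smith normal form yields diagonal entries (1,1,1,1,1).

The boundary map ∂_2: C_2 → C_1 acts by ∂[p,q,r] = [q,r] − [p,r] + [p,q]. For instance
  ∂[0,1,4] = [1,4] − [0,4] + [0,1],
  ∂[2,3,4] = [3,4] − [2,4] + [2,3].
The resulting 12×8 matrix has rank 7, and its Smith normal form has invariant factors (1,1,1,1,1,1,1).

Computing H_k = (kernel of ∂_k) / (image of ∂_{k+1}):

  H_0: rank C_0 − rank ∂_1 = 6 − 5 = 1, and the invariant factors of ∂_1 are all 1, so H_0 ≅ Z.
  H_1: rank ker ∂_1 − rank ∂_2 = (12 − 5) − 7 = 0, and the invariant factors of ∂_2 are all 1, so H_1 ≅ 0.
  H_2: rank ker ∂_2 − rank ∂_3 = (8 − 7) − 0 = 1, and there is no ∂_3, so H_2 ≅ Z.

As a check, the Euler characteristic is 6 − 12 + 8 = 2, which agrees with 1 − 0 + 1 = 2.
(K is a triangulation of the 2-sphere S^2.)

H_0 ≅ Z,  H_1 = 0,  H_2 ≅ Z.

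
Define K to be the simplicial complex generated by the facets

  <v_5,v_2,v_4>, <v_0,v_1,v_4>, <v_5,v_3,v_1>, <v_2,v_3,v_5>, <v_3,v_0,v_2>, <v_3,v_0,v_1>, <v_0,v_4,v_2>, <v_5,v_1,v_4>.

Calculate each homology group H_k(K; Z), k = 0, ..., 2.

H_0 = Z,  H_1 = 0,  H_2 = Z.

K has 6 vertices, 12 edges, 8 triangles.
rank ∂_0 = 0, rank ∂_1 = 5 ⇒ b_0 = 6 − 0 − 5 = 1; all invariant factors of ∂_1 are 1 so no torsion. So H_0 ≅ Z.
rank ∂_1 = 5, rank ∂_2 = 7 ⇒ b_1 = 12 − 5 − 7 = 0; all invariant factors of ∂_2 are 1 so no torsion. So H_1 ≅ 0.
rank ∂_2 = 7, rank ∂_3 = 0 ⇒ b_2 = 8 − 7 − 0 = 1. So H_2 ≅ Z.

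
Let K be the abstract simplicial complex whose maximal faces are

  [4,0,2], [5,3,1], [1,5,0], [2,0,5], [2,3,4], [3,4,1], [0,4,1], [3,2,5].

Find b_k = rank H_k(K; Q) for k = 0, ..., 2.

Order the vertices as 0 < 1 < 2 < 3 < 4 < 5. Listing each simplex with vertices in this order, K has dimension 2 with simplices:

  0-simplices (6): [0], [1], [2], [3], [4], [5]
  1-simplices (12): [0,1], [0,2], [0,4], [0,5], [1,3], [1,4], [1,5], [2,3], [2,4], [2,5], [3,4], [3,5]
  2-simplices (8): [0,1,4], [0,1,5], [0,2,4], [0,2,5], [1,3,4], [1,3,5], [2,3,4], [2,3,5]

so the chain groups are C_0 ≅ Z^6, C_1 ≅ Z^12, C_2 ≅ Z^8.

Boundary ∂_1: C_1 → C_0 maps an edge to its endpoints' difference, ∂[p,q] = q − p. For instance
  ∂[0,5] = [5] − [0].
The resulting 6×12 matrix has rank 5, and its Smith normal form has invariant factors (1,1,1,1,1).

Boundary ∂_2: C_2 → C_1 sends each 2-simplex [p,q,r] to [q,r] − [p,r] + [p,q]. For instance
  ∂[1,3,4] = [3,4] − [1,4] + [1,3],
  ∂[2,3,4] = [3,4] − [2,4] + [2,3].
The resulting 12×8 matrix has rank 7, and its Smith normal form has invariant factors (1,1,1,1,1,1,1).

Computing H_k = (kernel of ∂_k) / (image of ∂_{k+1}):

  H_0: rank C_0 − rank ∂_1 = 6 − 5 = 1, and the invariant factors of ∂_1 are all 1, so H_0 ≅ Z.
  H_1: rank ker ∂_1 − rank ∂_2 = (12 − 5) − 7 = 0, and the invariant factors of ∂_2 are all 1, so H_1 ≅ 0.
  H_2: rank ker ∂_2 − rank ∂_3 = (8 − 7) − 0 = 1, and there is no ∂_3, so H_2 ≅ Z.

(K is a triangulation of the 2-sphere S^2.)

Hence the Betti numbers are b_0 = 1, b_1 = 0, b_2 = 1.

b_0 = 1, b_1 = 0, b_2 = 1.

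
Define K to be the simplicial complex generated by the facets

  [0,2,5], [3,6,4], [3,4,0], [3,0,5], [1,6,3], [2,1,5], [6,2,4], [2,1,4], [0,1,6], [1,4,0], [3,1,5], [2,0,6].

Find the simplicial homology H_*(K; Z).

Fix the vertex order 0 < 1 < 2 < 3 < 4 < 5 < 6 and write every simplex with vertices in increasing order. Then dim K = 2 and the simplices of K are:

  0-simplices (7): [0], [1], [2], [3], [4], [5], [6]
  1-simplices (18): [0,1], [0,2], [0,3], [0,4], [0,5], [0,6], [1,2], [1,3], [1,4], [1,5], [1,6], [2,4], [2,5], [2,6], [3,4], [3,5], [3,6], [4,6]
  2-simplices (12): [0,1,4], [0,1,6], [0,2,5], [0,2,6], [0,3,4], [0,3,5], [1,2,4], [1,2,5], [1,3,5], [1,3,6], [2,4,6], [3,4,6]

Hence C_0 ≅ Z^7, C_1 ≅ Z^18, C_2 ≅ Z^12.

∂_1: C_1 → C_0 is given by ∂[p,q] = [q] − [p].
This gives a 7×18 integer matrix of rank 6; reducing to Smith normal form yields diagonal entries (1,1,1,1,1,1).

The boundary map ∂_2: C_2 → C_1 maps a triangle to the signed sum of its edges. For instance
  ∂[0,2,5] = [2,5] − [0,5] + [0,2],
  ∂[0,3,4] = [3,4] − [0,4] + [0,3].
This gives a 18×12 integer matrix of rank 12; reducing to Smith normal form yields diagonal entries (1,1,1,1,1,1,1,1,1,1,1,2).

From H_k ≅ ker(∂_k) / im(∂_{k+1}) we obtain:

  H_0: rank C_0 − rank ∂_1 = 7 − 6 = 1, and the invariant factors of ∂_1 are all 1, so H_0 = Z.
  H_1: rank ker ∂_1 − rank ∂_2 = (18 − 6) − 12 = 0, and ∂_2 has invariant factor 2 > 1, so H_1 = Z_2.
  H_2: rank ker ∂_2 − rank ∂_3 = (12 − 12) − 0 = 0, and there is no ∂_3, so H_2 = 0.

H_0 = Z,  H_1 = Z_2,  H_2 = 0.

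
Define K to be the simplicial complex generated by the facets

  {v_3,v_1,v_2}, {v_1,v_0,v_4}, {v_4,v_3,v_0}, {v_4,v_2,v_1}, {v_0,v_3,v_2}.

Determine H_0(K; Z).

Order the vertices as v_0 < v_1 < v_2 < v_3 < v_4. Listing each simplex with vertices in this order, K has dimension 2 with simplices:

  0-simplices (5): [v_0], [v_1], [v_2], [v_3], [v_4]
  1-simplices (10): [v_0,v_1], [v_0,v_2], [v_0,v_3], [v_0,v_4], [v_1,v_2], [v_1,v_3], [v_1,v_4], [v_2,v_3], [v_2,v_4], [v_3,v_4]
  2-simplices (5): [v_0,v_1,v_4], [v_0,v_2,v_3], [v_0,v_3,v_4], [v_1,v_2,v_3], [v_1,v_2,v_4]

so the chain groups are C_0 ≅ Z^5, C_1 ≅ Z^10, C_2 ≅ Z^5.

Boundary ∂_1: C_1 → C_0 sends each edge [p,q] (with p < q) to q − p. For instance
  ∂[v_0,v_4] = [v_4] − [v_0].
The 5×10 boundary matrix has rank 4 and Smith normal form diag(1,1,1,1).

∂_2: C_2 → C_1 acts by ∂[p,q,r] = [q,r] − [p,r] + [p,q]. For instance
  ∂[v_0,v_3,v_4] = [v_3,v_4] − [v_0,v_4] + [v_0,v_3],
  ∂[v_1,v_2,v_4] = [v_2,v_4] − [v_1,v_4] + [v_1,v_2].
The resulting 10×5 matrix has rank 5, and its Smith normal form has invariant factors (1,1,1,1,1).

Reading off H_k = ker ∂_k / im ∂_{k+1}:

  H_0: rank C_0 − rank ∂_1 = 5 − 4 = 1, and the invariant factors of ∂_1 are all 1, so H_0 ≅ Z.

(K is a triangulation of the Möbius band.)

H_0 = Z.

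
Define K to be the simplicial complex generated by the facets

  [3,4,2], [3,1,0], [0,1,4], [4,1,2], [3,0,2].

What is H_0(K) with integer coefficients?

H_0 = Z.

Take the total order 0 < 1 < 2 < 3 < 4 on the vertex set. Then K (dimension 2) consists of the simplices:

  0-simplices (5): [0], [1], [2], [3], [4]
  1-simplices (10): [0,1], [0,2], [0,3], [0,4], [1,2], [1,3], [1,4], [2,3], [2,4], [3,4]
  2-simplices (5): [0,1,3], [0,1,4], [0,2,3], [1,2,4], [2,3,4]

Hence C_0 ≅ Z^5, C_1 ≅ Z^10, C_2 ≅ Z^5.

Boundary ∂_1: C_1 → C_0 is given by ∂[p,q] = [q] − [p].
The 5×10 boundary matrix has rank 4 and Smith normal form diag(1,1,1,1).

Boundary ∂_2: C_2 → C_1 maps a triangle to the signed sum of its edges. For instance
  ∂[0,2,3] = [2,3] − [0,3] + [0,2],
  ∂[1,2,4] = [2,4] − [1,4] + [1,2].
The 10×5 boundary matrix has rank 5 and Smith normal form diag(1,1,1,1,1).

From H_k ≅ ker(∂_k) / im(∂_{k+1}) we obtain:

  H_0: rank C_0 − rank ∂_1 = 5 − 4 = 1, and the invariant factors of ∂_1 are all 1, so H_0 = Z.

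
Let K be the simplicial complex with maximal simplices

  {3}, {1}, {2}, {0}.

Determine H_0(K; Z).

H_0 ≅ Z^4.

Order the vertices as 0 < 1 < 2 < 3. Listing each simplex with vertices in this order, K has dimension 0 with simplices:

  0-simplices (4): [0], [1], [2], [3]

giving chain groups C_0 ≅ Z^4.

Reading off H_k = ker ∂_k / im ∂_{k+1}:

  H_0: rank C_0 − rank ∂_1 = 4 − 0 = 4, and there is no ∂_1, so H_0 = Z^4.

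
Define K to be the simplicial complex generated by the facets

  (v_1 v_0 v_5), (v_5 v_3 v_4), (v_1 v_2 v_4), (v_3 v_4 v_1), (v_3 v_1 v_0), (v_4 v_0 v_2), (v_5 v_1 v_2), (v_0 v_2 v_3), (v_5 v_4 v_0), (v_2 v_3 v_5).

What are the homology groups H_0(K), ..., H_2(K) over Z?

We work with the vertex ordering v_0 < v_1 < v_2 < v_3 < v_4 < v_5. The simplices of K, each written with vertices in increasing order, are:

  0-simplices (6): [v_0], [v_1], [v_2], [v_3], [v_4], [v_5]
  1-simplices (15): (15 of them)
  2-simplices (10): [v_0,v_1,v_3], [v_0,v_1,v_5], [v_0,v_2,v_3], [v_0,v_2,v_4], [v_0,v_4,v_5], [v_1,v_2,v_4], [v_1,v_2,v_5], [v_1,v_3,v_4], [v_2,v_3,v_5], [v_3,v_4,v_5]

Hence C_0 ≅ Z^6, C_1 ≅ Z^15, C_2 ≅ Z^10.

∂_1: C_1 → C_0 maps an edge to its endpoints' difference, ∂[p,q] = q − p. For instance
  ∂[v_1,v_3] = [v_3] − [v_1].
The resulting 6×15 matrix has rank 5, and its Smith normal form has invariant factors (1,1,1,1,1).

Boundary ∂_2: C_2 → C_1 maps a triangle to the signed sum of its edges. For instance
  ∂[v_1,v_2,v_4] = [v_2,v_4] − [v_1,v_4] + [v_1,v_2],
  ∂[v_1,v_2,v_5] = [v_2,v_5] − [v_1,v_5] + [v_1,v_2].
As a 15×10 matrix over Z this has rank 10, with invariant factors (1,1,1,1,1,1,1,1,1,2).

From H_k ≅ ker(∂_k) / im(∂_{k+1}) we obtain:

  H_0: rank C_0 − rank ∂_1 = 6 − 5 = 1, and the invariant factors of ∂_1 are all 1, so H_0 ≅ Z.
  H_1: rank ker ∂_1 − rank ∂_2 = (15 − 5) − 10 = 0, and ∂_2 has invariant factor 2 > 1, so H_1 ≅ Z/2.
  H_2: rank ker ∂_2 − rank ∂_3 = (10 − 10) − 0 = 0, and there is no ∂_3, so H_2 ≅ 0.

H_0 = Z,  H_1 = Z/2,  H_2 = 0.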